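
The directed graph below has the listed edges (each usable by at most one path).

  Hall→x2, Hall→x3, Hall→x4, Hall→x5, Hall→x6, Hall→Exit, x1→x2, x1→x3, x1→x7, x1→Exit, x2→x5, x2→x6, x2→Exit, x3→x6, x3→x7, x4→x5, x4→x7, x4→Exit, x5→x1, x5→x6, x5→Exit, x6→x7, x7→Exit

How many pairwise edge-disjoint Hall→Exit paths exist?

Assign every edge capacity 1; by Menger, the answer equals the max flow.
Path Hall→Exit (+1); total 1.
Path Hall→x2→Exit (+1); total 2.
Path Hall→x4→Exit (+1); total 3.
Path Hall→x5→Exit (+1); total 4.
Path Hall→x3→x7→Exit (+1); total 5.
No residual Hall→Exit path; max flow = 5.
Certifying cut of size 5: {Hall→Exit, Hall→x2, Hall→x4, Hall→x5, x7→Exit}.

5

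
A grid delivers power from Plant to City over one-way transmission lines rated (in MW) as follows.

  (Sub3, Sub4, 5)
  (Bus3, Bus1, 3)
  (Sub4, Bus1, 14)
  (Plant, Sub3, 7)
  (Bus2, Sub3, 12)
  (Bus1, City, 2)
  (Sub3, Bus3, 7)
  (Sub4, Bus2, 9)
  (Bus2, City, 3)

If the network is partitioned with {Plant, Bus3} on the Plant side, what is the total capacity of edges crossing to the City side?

Edges leaving {Plant, Bus3}: Plant→Sub3 (7), Bus3→Bus1 (3).
Cut capacity = 7 + 3 = 10.

10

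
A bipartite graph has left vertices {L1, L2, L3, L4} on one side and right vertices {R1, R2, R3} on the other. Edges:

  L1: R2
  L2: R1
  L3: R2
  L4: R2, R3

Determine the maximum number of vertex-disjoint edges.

3

Unit-capacity flow: source→left, listed edges, right→sink; max matching = max flow.
Augmenting path L1→R2 (+1); matched 1.
Augmenting path L2→R1 (+1); matched 2.
Augmenting path L4→R3 (+1); matched 3.
No augmenting path remains; maximum matching = 3.
König certificate: {L2, L4, R2} is a vertex cover of size 3 (every listed pair touches it), so no matching can be larger.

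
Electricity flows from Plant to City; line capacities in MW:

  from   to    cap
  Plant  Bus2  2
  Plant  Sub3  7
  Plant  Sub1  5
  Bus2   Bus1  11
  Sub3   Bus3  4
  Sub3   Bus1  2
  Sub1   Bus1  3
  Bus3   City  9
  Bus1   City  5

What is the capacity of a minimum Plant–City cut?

Augment Plant→Bus2→Bus1→City: bottleneck 2, flow now 2.
Augment Plant→Sub3→Bus3→City: bottleneck 4, flow now 6.
Augment Plant→Sub3→Bus1→City: bottleneck 2, flow now 8.
Augment Plant→Sub1→Bus1→City: bottleneck 1, flow now 9.
No augmenting path remains; maximum flow = 9.
By max-flow min-cut, the minimum cut capacity equals the max flow.
In the residual graph, reachable from Plant: {Plant, Bus2, Sub3, Sub1, Bus1}.
Min-cut edges: Sub3→Bus3 (4), Bus1→City (5); capacity 4 + 5 = 9.

9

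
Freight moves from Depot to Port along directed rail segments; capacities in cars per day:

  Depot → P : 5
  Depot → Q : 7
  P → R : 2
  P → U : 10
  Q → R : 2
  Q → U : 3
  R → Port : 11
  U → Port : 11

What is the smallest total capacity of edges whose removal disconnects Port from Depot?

Augment Depot→P→R→Port: bottleneck 2, flow now 2.
Augment Depot→P→U→Port: bottleneck 3, flow now 5.
Augment Depot→Q→R→Port: bottleneck 2, flow now 7.
Augment Depot→Q→U→Port: bottleneck 3, flow now 10.
No augmenting path remains; maximum flow = 10.
By max-flow min-cut, the minimum cut capacity equals the max flow.
In the residual graph, reachable from Depot: {Depot, Q}.
Min-cut edges: Depot→P (5), Q→R (2), Q→U (3); capacity 5 + 2 + 3 = 10.

10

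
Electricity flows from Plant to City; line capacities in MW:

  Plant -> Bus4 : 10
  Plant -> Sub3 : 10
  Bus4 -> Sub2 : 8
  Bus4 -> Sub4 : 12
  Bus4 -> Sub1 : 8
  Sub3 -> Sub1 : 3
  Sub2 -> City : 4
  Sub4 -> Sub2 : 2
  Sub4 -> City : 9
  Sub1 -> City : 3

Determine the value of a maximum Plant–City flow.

13

Augment Plant→Bus4→Sub2→City: bottleneck 4, flow now 4.
Augment Plant→Bus4→Sub4→City: bottleneck 6, flow now 10.
Augment Plant→Sub3→Sub1→City: bottleneck 3, flow now 13.
No augmenting path remains; maximum flow = 13.
In the residual graph, reachable from Plant: {Plant, Sub3}.
Min-cut edges: Plant→Bus4 (10), Sub3→Sub1 (3); capacity 10 + 3 = 13.
This cut is saturated, so no flow can exceed 13.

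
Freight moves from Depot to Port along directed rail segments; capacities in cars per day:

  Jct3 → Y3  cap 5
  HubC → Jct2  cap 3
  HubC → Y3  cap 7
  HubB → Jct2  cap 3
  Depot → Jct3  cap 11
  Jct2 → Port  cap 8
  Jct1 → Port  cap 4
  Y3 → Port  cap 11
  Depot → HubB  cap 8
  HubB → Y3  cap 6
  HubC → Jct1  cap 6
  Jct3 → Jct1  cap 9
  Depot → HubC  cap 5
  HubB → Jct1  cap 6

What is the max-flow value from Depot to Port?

Augment Depot→Jct3→Y3→Port: bottleneck 5, flow now 5.
Augment Depot→Jct3→Jct1→Port: bottleneck 4, flow now 9.
Augment Depot→HubB→Y3→Port: bottleneck 6, flow now 15.
Augment Depot→HubB→Jct2→Port: bottleneck 2, flow now 17.
Augment Depot→HubC→Jct2→Port: bottleneck 3, flow now 20.
Augment Depot→HubC→Y3→HubB→Jct2→Port: bottleneck 1, flow now 21. (uses reverse residual edge)
No augmenting path remains; maximum flow = 21.
In the residual graph, reachable from Depot: {Depot, Jct3, HubB, HubC, Y3, Jct1}.
Min-cut edges: HubB→Jct2 (3), HubC→Jct2 (3), Y3→Port (11), Jct1→Port (4); capacity 3 + 3 + 11 + 4 = 21.
This cut is saturated, so no flow can exceed 21.

21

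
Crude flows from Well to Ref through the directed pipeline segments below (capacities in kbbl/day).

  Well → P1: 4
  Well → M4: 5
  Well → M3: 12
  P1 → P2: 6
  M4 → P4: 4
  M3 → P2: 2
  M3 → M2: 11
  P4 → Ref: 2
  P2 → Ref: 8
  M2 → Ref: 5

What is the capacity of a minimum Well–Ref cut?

13

Augment Well→P1→P2→Ref: bottleneck 4, flow now 4.
Augment Well→M4→P4→Ref: bottleneck 2, flow now 6.
Augment Well→M3→P2→Ref: bottleneck 2, flow now 8.
Augment Well→M3→M2→Ref: bottleneck 5, flow now 13.
No augmenting path remains; maximum flow = 13.
By max-flow min-cut, the minimum cut capacity equals the max flow.
In the residual graph, reachable from Well: {Well, M4, M3, P4, M2}.
Min-cut edges: Well→P1 (4), M3→P2 (2), P4→Ref (2), M2→Ref (5); capacity 4 + 2 + 2 + 5 = 13.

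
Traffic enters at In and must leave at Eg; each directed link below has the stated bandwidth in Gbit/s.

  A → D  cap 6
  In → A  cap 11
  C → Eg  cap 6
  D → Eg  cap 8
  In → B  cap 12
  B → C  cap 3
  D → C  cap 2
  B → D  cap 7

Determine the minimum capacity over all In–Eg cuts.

Augment In→A→D→Eg: bottleneck 6, flow now 6.
Augment In→B→C→Eg: bottleneck 3, flow now 9.
Augment In→B→D→Eg: bottleneck 2, flow now 11.
Augment In→B→D→C→Eg: bottleneck 2, flow now 13.
No augmenting path remains; maximum flow = 13.
By max-flow min-cut, the minimum cut capacity equals the max flow.
In the residual graph, reachable from In: {In, A, B, D}.
Min-cut edges: B→C (3), D→C (2), D→Eg (8); capacity 3 + 2 + 8 = 13.

13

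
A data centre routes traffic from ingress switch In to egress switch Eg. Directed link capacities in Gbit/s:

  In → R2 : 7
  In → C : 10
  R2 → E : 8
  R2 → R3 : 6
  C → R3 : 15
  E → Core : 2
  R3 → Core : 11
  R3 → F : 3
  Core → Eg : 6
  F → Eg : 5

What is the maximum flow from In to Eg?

Augment In→R2→E→Core→Eg: bottleneck 2, flow now 2.
Augment In→R2→R3→Core→Eg: bottleneck 4, flow now 6.
Augment In→R2→R3→F→Eg: bottleneck 1, flow now 7.
Augment In→C→R3→F→Eg: bottleneck 2, flow now 9.
No augmenting path remains; maximum flow = 9.
In the residual graph, reachable from In: {In, R2, C, E, R3, Core}.
Min-cut edges: R3→F (3), Core→Eg (6); capacity 3 + 6 = 9.
This cut is saturated, so no flow can exceed 9.

9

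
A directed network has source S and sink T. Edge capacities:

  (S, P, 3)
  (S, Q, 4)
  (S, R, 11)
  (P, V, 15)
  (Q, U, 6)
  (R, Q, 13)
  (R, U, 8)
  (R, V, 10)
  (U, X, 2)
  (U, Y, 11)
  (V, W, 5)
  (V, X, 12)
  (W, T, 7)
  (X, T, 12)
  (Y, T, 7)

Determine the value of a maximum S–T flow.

18

Augment S→P→V→W→T: bottleneck 3, flow now 3.
Augment S→Q→U→X→T: bottleneck 2, flow now 5.
Augment S→Q→U→Y→T: bottleneck 2, flow now 7.
Augment S→R→U→Y→T: bottleneck 5, flow now 12.
Augment S→R→V→W→T: bottleneck 2, flow now 14.
Augment S→R→V→X→T: bottleneck 4, flow now 18.
No augmenting path remains; maximum flow = 18.
In the residual graph, reachable from S: {S}.
Min-cut edges: S→P (3), S→Q (4), S→R (11); capacity 3 + 4 + 11 = 18.
This cut is saturated, so no flow can exceed 18.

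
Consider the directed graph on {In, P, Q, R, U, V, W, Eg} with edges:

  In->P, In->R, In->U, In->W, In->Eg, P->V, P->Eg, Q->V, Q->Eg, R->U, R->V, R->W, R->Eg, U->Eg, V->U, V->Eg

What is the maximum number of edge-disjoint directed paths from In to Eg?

Assign every edge capacity 1; by Menger, the answer equals the max flow.
Path In→Eg (+1); total 1.
Path In→P→Eg (+1); total 2.
Path In→R→Eg (+1); total 3.
Path In→U→Eg (+1); total 4.
No residual In→Eg path; max flow = 4.
Certifying cut of size 4: {In→Eg, In→P, In→R, In→U}.

4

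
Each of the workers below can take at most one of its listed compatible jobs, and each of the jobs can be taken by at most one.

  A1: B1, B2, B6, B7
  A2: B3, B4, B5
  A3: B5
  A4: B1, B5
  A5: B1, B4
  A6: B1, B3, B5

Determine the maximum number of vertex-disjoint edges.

Unit-capacity flow: source→left, listed edges, right→sink; max matching = max flow.
Augmenting path A1→B1 (+1); matched 1.
Augmenting path A2→B3 (+1); matched 2.
Augmenting path A3→B5 (+1); matched 3.
Augmenting path A5→B4 (+1); matched 4.
Augmenting path A4→B1→A1→B2 (+1); matched 5.
No augmenting path remains; maximum matching = 5.
König certificate: {A1, B1, B3, B4, B5} is a vertex cover of size 5 (every listed pair touches it), so no matching can be larger.

5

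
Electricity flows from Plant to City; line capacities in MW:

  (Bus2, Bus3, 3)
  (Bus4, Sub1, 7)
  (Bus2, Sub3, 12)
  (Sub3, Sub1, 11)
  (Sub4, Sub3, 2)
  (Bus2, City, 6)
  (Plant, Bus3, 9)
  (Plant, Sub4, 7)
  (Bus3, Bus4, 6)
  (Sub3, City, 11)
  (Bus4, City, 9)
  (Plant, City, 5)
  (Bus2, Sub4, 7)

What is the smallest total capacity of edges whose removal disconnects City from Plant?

Augment Plant→City: bottleneck 5, flow now 5.
Augment Plant→Sub4→Sub3→City: bottleneck 2, flow now 7.
Augment Plant→Bus3→Bus4→City: bottleneck 6, flow now 13.
No augmenting path remains; maximum flow = 13.
By max-flow min-cut, the minimum cut capacity equals the max flow.
In the residual graph, reachable from Plant: {Plant, Sub4, Bus3}.
Min-cut edges: Plant→City (5), Sub4→Sub3 (2), Bus3→Bus4 (6); capacity 5 + 2 + 6 = 13.

13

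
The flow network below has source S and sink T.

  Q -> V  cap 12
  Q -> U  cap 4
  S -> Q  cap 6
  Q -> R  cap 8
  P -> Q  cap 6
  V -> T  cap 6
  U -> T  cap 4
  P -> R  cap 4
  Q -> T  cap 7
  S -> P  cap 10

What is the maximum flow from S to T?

12

Augment S→Q→T: bottleneck 6, flow now 6.
Augment S→P→Q→T: bottleneck 1, flow now 7.
Augment S→P→Q→U→T: bottleneck 4, flow now 11.
Augment S→P→Q→V→T: bottleneck 1, flow now 12.
No augmenting path remains; maximum flow = 12.
In the residual graph, reachable from S: {S, P, R}.
Min-cut edges: S→Q (6), P→Q (6); capacity 6 + 6 = 12.
This cut is saturated, so no flow can exceed 12.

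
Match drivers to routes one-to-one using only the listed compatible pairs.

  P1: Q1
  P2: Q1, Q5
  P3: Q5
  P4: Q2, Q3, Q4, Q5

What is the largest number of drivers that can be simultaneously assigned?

3

Unit-capacity flow: source→left, listed edges, right→sink; max matching = max flow.
Augmenting path P1→Q1 (+1); matched 1.
Augmenting path P2→Q5 (+1); matched 2.
Augmenting path P4→Q2 (+1); matched 3.
No augmenting path remains; maximum matching = 3.
König certificate: {P4, Q1, Q5} is a vertex cover of size 3 (every listed pair touches it), so no matching can be larger.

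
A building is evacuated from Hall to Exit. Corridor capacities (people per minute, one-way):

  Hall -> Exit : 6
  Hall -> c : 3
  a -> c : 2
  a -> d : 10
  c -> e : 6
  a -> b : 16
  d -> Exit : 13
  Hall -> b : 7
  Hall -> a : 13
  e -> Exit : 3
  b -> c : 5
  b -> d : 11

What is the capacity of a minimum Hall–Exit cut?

22

Augment Hall→Exit: bottleneck 6, flow now 6.
Augment Hall→a→d→Exit: bottleneck 10, flow now 16.
Augment Hall→b→d→Exit: bottleneck 3, flow now 19.
Augment Hall→c→e→Exit: bottleneck 3, flow now 22.
No augmenting path remains; maximum flow = 22.
By max-flow min-cut, the minimum cut capacity equals the max flow.
In the residual graph, reachable from Hall: {Hall, a, b, c, d, e}.
Min-cut edges: Hall→Exit (6), d→Exit (13), e→Exit (3); capacity 6 + 13 + 3 = 22.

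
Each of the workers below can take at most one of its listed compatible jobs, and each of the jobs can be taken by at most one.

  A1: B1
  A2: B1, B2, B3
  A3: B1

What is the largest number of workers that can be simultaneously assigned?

Unit-capacity flow: source→left, listed edges, right→sink; max matching = max flow.
Augmenting path A1→B1 (+1); matched 1.
Augmenting path A2→B2 (+1); matched 2.
No augmenting path remains; maximum matching = 2.
König certificate: {A2, B1} is a vertex cover of size 2 (every listed pair touches it), so no matching can be larger.

2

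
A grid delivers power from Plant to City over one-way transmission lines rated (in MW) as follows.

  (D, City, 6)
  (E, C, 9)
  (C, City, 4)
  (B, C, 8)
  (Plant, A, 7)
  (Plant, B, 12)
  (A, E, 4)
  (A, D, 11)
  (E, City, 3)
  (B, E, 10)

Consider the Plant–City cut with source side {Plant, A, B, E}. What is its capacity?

Edges leaving {Plant, A, B, E}: A→D (11), B→C (8), E→C (9), E→City (3).
Cut capacity = 11 + 8 + 9 + 3 = 31.

31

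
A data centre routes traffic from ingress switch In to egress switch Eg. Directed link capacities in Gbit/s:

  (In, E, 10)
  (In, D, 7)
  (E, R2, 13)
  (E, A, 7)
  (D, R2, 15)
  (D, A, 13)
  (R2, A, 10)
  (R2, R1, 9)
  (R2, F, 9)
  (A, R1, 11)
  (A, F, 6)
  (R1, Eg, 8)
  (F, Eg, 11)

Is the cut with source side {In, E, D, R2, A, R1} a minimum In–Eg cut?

Given cut capacity: 9 + 6 + 8 = 23.
Augment In→E→R2→R1→Eg: bottleneck 8, flow now 8.
Augment In→E→R2→F→Eg: bottleneck 2, flow now 10.
Augment In→D→R2→F→Eg: bottleneck 7, flow now 17.
No augmenting path remains; maximum flow = 17.
In the residual graph, reachable from In: {In}.
Min-cut edges: In→E (10), In→D (7); capacity 10 + 7 = 17.
Cut capacity 23 exceeds the max flow 17, so it is not minimum.

No — its capacity is 23, but the minimum cut has capacity 17.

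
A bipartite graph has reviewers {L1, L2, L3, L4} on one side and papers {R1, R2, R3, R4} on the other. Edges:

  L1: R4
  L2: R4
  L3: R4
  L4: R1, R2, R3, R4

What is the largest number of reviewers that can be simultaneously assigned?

2

Unit-capacity flow: source→left, listed edges, right→sink; max matching = max flow.
Augmenting path L1→R4 (+1); matched 1.
Augmenting path L4→R1 (+1); matched 2.
No augmenting path remains; maximum matching = 2.
König certificate: {L4, R4} is a vertex cover of size 2 (every listed pair touches it), so no matching can be larger.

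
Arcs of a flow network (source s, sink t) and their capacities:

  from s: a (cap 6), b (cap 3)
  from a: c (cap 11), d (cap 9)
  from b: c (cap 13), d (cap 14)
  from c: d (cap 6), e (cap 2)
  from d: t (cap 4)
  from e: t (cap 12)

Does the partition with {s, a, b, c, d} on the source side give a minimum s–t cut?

Given cut capacity: 2 + 4 = 6.
Augment s→a→d→t: bottleneck 4, flow now 4.
Augment s→a→c→e→t: bottleneck 2, flow now 6.
No augmenting path remains; maximum flow = 6.
Cut capacity 6 equals the max flow, so it is a minimum cut.

Yes — it is a minimum cut (capacity 6).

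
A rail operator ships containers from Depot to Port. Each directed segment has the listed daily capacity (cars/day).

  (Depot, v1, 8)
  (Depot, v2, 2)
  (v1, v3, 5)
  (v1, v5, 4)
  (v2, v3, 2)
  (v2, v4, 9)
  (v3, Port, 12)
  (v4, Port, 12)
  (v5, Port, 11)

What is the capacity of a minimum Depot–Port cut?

10

Augment Depot→v1→v3→Port: bottleneck 5, flow now 5.
Augment Depot→v1→v5→Port: bottleneck 3, flow now 8.
Augment Depot→v2→v3→Port: bottleneck 2, flow now 10.
No augmenting path remains; maximum flow = 10.
By max-flow min-cut, the minimum cut capacity equals the max flow.
In the residual graph, reachable from Depot: {Depot}.
Min-cut edges: Depot→v1 (8), Depot→v2 (2); capacity 8 + 2 = 10.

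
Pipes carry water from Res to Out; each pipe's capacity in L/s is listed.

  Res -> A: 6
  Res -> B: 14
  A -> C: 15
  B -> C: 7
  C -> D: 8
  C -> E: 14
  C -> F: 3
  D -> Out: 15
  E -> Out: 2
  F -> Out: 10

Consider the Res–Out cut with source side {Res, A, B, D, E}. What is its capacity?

39

Edges leaving {Res, A, B, D, E}: A→C (15), B→C (7), D→Out (15), E→Out (2).
Cut capacity = 15 + 7 + 15 + 2 = 39.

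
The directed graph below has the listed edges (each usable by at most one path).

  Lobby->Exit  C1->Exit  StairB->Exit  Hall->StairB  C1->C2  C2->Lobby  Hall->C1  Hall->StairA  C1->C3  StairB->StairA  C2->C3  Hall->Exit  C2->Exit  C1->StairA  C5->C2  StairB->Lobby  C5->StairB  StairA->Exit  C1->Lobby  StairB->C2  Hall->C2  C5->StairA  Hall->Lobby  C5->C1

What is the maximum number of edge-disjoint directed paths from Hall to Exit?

Assign every edge capacity 1; by Menger, the answer equals the max flow.
Path Hall→Exit (+1); total 1.
Path Hall→StairB→Exit (+1); total 2.
Path Hall→C1→Exit (+1); total 3.
Path Hall→C2→Exit (+1); total 4.
Path Hall→Lobby→Exit (+1); total 5.
Path Hall→StairA→Exit (+1); total 6.
No residual Hall→Exit path; max flow = 6.
Certifying cut of size 6: {Hall→C1, Hall→C2, Hall→Exit, Hall→Lobby, Hall→StairA, Hall→StairB}.

6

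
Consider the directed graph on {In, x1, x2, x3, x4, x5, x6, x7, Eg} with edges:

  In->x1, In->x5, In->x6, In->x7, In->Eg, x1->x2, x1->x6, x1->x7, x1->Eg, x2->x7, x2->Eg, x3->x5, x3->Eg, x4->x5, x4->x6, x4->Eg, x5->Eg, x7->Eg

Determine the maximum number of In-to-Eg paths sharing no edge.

Assign every edge capacity 1; by Menger, the answer equals the max flow.
Path In→Eg (+1); total 1.
Path In→x1→Eg (+1); total 2.
Path In→x5→Eg (+1); total 3.
Path In→x7→Eg (+1); total 4.
No residual In→Eg path; max flow = 4.
Certifying cut of size 4: {In→Eg, In→x1, In→x5, In→x7}.

4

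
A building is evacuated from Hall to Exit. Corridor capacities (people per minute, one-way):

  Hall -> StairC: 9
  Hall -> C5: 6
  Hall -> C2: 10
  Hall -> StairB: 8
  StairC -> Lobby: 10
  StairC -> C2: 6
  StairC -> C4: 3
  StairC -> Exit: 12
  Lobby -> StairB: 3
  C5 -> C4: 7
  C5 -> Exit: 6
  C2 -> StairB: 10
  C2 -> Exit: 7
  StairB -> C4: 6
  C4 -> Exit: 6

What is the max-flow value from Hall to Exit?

Augment Hall→StairC→Exit: bottleneck 9, flow now 9.
Augment Hall→C5→Exit: bottleneck 6, flow now 15.
Augment Hall→C2→Exit: bottleneck 7, flow now 22.
Augment Hall→StairB→C4→Exit: bottleneck 6, flow now 28.
No augmenting path remains; maximum flow = 28.
In the residual graph, reachable from Hall: {Hall, C2, StairB}.
Min-cut edges: Hall→StairC (9), Hall→C5 (6), C2→Exit (7), StairB→C4 (6); capacity 9 + 6 + 7 + 6 = 28.
This cut is saturated, so no flow can exceed 28.

28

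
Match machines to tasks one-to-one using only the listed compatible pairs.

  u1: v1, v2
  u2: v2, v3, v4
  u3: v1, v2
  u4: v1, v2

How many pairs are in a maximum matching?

Unit-capacity flow: source→left, listed edges, right→sink; max matching = max flow.
Augmenting path u1→v1 (+1); matched 1.
Augmenting path u2→v2 (+1); matched 2.
Augmenting path u3→v2→u2→v3 (+1); matched 3.
No augmenting path remains; maximum matching = 3.
König certificate: {u2, v1, v2} is a vertex cover of size 3 (every listed pair touches it), so no matching can be larger.

3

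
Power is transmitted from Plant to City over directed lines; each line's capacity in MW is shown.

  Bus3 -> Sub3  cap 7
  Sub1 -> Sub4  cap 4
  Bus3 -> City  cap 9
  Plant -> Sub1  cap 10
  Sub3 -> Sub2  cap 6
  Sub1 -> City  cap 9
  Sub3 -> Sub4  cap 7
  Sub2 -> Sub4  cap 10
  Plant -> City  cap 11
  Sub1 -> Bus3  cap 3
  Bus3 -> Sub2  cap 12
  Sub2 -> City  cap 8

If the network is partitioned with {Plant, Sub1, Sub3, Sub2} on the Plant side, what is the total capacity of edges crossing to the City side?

Edges leaving {Plant, Sub1, Sub3, Sub2}: Plant→City (11), Sub1→Bus3 (3), Sub1→Sub4 (4), Sub1→City (9), Sub3→Sub4 (7), Sub2→Sub4 (10), Sub2→City (8).
Cut capacity = 11 + 3 + 4 + 9 + 7 + 10 + 8 = 52.

52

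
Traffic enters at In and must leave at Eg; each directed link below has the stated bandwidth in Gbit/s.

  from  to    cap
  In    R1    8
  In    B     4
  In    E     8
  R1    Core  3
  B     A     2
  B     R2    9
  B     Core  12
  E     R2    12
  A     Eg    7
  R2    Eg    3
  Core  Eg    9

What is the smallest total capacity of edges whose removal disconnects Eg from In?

10

Augment In→R1→Core→Eg: bottleneck 3, flow now 3.
Augment In→B→A→Eg: bottleneck 2, flow now 5.
Augment In→B→R2→Eg: bottleneck 2, flow now 7.
Augment In→E→R2→Eg: bottleneck 1, flow now 8.
Augment In→E→R2→B→Core→Eg: bottleneck 2, flow now 10. (uses reverse residual edge)
No augmenting path remains; maximum flow = 10.
By max-flow min-cut, the minimum cut capacity equals the max flow.
In the residual graph, reachable from In: {In, R1, E, R2}.
Min-cut edges: In→B (4), R1→Core (3), R2→Eg (3); capacity 4 + 3 + 3 = 10.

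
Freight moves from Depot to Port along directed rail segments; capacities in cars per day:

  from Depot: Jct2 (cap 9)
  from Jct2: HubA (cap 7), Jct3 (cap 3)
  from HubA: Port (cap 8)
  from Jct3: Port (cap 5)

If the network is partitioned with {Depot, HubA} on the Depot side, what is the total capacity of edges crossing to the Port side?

17

Edges leaving {Depot, HubA}: Depot→Jct2 (9), HubA→Port (8).
Cut capacity = 9 + 8 = 17.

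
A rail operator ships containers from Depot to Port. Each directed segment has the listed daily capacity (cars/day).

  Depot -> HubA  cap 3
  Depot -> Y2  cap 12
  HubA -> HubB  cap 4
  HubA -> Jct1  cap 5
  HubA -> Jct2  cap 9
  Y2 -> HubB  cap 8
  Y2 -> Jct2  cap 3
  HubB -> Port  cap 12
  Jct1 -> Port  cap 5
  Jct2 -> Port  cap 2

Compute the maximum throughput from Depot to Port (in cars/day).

Augment Depot→HubA→HubB→Port: bottleneck 3, flow now 3.
Augment Depot→Y2→HubB→Port: bottleneck 8, flow now 11.
Augment Depot→Y2→Jct2→Port: bottleneck 2, flow now 13.
No augmenting path remains; maximum flow = 13.
In the residual graph, reachable from Depot: {Depot, Y2, Jct2}.
Min-cut edges: Depot→HubA (3), Y2→HubB (8), Jct2→Port (2); capacity 3 + 8 + 2 = 13.
This cut is saturated, so no flow can exceed 13.

13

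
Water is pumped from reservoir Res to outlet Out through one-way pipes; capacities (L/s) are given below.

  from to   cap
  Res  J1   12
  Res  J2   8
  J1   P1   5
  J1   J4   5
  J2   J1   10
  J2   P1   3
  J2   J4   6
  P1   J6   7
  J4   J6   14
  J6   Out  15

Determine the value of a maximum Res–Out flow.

15

Augment Res→J1→P1→J6→Out: bottleneck 5, flow now 5.
Augment Res→J1→J4→J6→Out: bottleneck 5, flow now 10.
Augment Res→J2→P1→J6→Out: bottleneck 2, flow now 12.
Augment Res→J2→J4→J6→Out: bottleneck 3, flow now 15.
No augmenting path remains; maximum flow = 15.
In the residual graph, reachable from Res: {Res, J1, J2, P1, J4, J6}.
Min-cut edges: J6→Out (15); capacity 15 = 15.
This cut is saturated, so no flow can exceed 15.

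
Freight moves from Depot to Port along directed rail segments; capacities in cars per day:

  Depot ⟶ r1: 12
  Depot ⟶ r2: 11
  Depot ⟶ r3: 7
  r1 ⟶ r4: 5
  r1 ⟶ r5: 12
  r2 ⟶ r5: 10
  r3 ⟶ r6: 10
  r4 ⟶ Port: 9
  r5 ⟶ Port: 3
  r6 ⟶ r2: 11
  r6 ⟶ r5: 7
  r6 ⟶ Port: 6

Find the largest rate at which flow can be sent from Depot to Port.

14

Augment Depot→r1→r4→Port: bottleneck 5, flow now 5.
Augment Depot→r1→r5→Port: bottleneck 3, flow now 8.
Augment Depot→r3→r6→Port: bottleneck 6, flow now 14.
No augmenting path remains; maximum flow = 14.
In the residual graph, reachable from Depot: {Depot, r1, r2, r3, r5, r6}.
Min-cut edges: r1→r4 (5), r5→Port (3), r6→Port (6); capacity 5 + 3 + 6 = 14.
This cut is saturated, so no flow can exceed 14.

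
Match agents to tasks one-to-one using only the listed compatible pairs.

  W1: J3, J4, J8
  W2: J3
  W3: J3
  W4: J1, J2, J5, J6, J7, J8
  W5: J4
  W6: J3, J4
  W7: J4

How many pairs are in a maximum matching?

4

Unit-capacity flow: source→left, listed edges, right→sink; max matching = max flow.
Augmenting path W1→J3 (+1); matched 1.
Augmenting path W4→J1 (+1); matched 2.
Augmenting path W5→J4 (+1); matched 3.
Augmenting path W2→J3→W1→J8 (+1); matched 4.
No augmenting path remains; maximum matching = 4.
König certificate: {W1, W4, J3, J4} is a vertex cover of size 4 (every listed pair touches it), so no matching can be larger.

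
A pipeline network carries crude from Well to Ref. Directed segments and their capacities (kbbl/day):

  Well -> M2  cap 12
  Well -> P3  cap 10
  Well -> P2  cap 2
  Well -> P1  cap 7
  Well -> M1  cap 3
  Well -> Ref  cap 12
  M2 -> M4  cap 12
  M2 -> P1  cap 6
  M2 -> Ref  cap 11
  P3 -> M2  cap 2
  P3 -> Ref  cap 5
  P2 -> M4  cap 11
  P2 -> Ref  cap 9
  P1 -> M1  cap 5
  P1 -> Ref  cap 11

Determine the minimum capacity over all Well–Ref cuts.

Augment Well→Ref: bottleneck 12, flow now 12.
Augment Well→M2→Ref: bottleneck 11, flow now 23.
Augment Well→P3→Ref: bottleneck 5, flow now 28.
Augment Well→P2→Ref: bottleneck 2, flow now 30.
Augment Well→P1→Ref: bottleneck 7, flow now 37.
Augment Well→M2→P1→Ref: bottleneck 1, flow now 38.
Augment Well→P3→M2→P1→Ref: bottleneck 2, flow now 40.
No augmenting path remains; maximum flow = 40.
By max-flow min-cut, the minimum cut capacity equals the max flow.
In the residual graph, reachable from Well: {Well, P3, M1}.
Min-cut edges: Well→M2 (12), Well→P2 (2), Well→P1 (7), Well→Ref (12), P3→M2 (2), P3→Ref (5); capacity 12 + 2 + 7 + 12 + 2 + 5 = 40.

40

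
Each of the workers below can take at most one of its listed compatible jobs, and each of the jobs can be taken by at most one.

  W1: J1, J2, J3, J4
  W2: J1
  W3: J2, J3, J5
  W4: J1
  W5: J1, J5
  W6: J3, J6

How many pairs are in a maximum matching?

Unit-capacity flow: source→left, listed edges, right→sink; max matching = max flow.
Augmenting path W1→J1 (+1); matched 1.
Augmenting path W3→J2 (+1); matched 2.
Augmenting path W5→J5 (+1); matched 3.
Augmenting path W6→J3 (+1); matched 4.
Augmenting path W2→J1→W1→J4 (+1); matched 5.
No augmenting path remains; maximum matching = 5.
König certificate: {W1, W3, W5, W6, J1} is a vertex cover of size 5 (every listed pair touches it), so no matching can be larger.

5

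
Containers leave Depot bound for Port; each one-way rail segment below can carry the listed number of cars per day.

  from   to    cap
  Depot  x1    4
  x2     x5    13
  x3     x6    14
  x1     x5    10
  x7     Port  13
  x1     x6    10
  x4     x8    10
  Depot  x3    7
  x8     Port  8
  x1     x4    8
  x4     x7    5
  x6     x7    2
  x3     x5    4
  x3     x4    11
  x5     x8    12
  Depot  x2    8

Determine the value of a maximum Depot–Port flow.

Augment Depot→x1→x4→x7→Port: bottleneck 4, flow now 4.
Augment Depot→x2→x5→x8→Port: bottleneck 8, flow now 12.
Augment Depot→x3→x4→x7→Port: bottleneck 1, flow now 13.
Augment Depot→x3→x6→x7→Port: bottleneck 2, flow now 15.
No augmenting path remains; maximum flow = 15.
In the residual graph, reachable from Depot: {Depot, x1, x2, x3, x4, x5, x6, x8}.
Min-cut edges: x4→x7 (5), x6→x7 (2), x8→Port (8); capacity 5 + 2 + 8 = 15.
This cut is saturated, so no flow can exceed 15.

15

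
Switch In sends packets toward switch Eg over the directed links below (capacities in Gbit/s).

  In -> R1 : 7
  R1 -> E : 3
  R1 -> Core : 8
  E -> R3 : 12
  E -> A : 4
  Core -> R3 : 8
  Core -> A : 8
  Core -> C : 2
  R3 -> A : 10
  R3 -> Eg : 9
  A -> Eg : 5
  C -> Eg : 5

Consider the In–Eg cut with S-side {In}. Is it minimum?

Given cut capacity: 7 = 7.
Augment In→R1→E→R3→Eg: bottleneck 3, flow now 3.
Augment In→R1→Core→R3→Eg: bottleneck 4, flow now 7.
No augmenting path remains; maximum flow = 7.
Cut capacity 7 equals the max flow, so it is a minimum cut.

Yes — it is a minimum cut (capacity 7).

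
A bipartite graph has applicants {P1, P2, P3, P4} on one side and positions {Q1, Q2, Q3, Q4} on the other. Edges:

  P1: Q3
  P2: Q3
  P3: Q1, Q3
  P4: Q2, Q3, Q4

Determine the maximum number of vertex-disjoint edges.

3

Unit-capacity flow: source→left, listed edges, right→sink; max matching = max flow.
Augmenting path P1→Q3 (+1); matched 1.
Augmenting path P3→Q1 (+1); matched 2.
Augmenting path P4→Q2 (+1); matched 3.
No augmenting path remains; maximum matching = 3.
König certificate: {P3, P4, Q3} is a vertex cover of size 3 (every listed pair touches it), so no matching can be larger.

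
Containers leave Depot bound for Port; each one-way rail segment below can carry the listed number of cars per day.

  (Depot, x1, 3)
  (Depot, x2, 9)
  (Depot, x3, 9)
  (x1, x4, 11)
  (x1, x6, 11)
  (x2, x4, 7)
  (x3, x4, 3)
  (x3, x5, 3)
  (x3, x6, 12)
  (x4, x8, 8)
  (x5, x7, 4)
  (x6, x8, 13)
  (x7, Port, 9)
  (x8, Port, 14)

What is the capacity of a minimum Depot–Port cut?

Augment Depot→x1→x4→x8→Port: bottleneck 3, flow now 3.
Augment Depot→x2→x4→x8→Port: bottleneck 5, flow now 8.
Augment Depot→x3→x5→x7→Port: bottleneck 3, flow now 11.
Augment Depot→x3→x6→x8→Port: bottleneck 6, flow now 17.
No augmenting path remains; maximum flow = 17.
By max-flow min-cut, the minimum cut capacity equals the max flow.
In the residual graph, reachable from Depot: {Depot, x1, x2, x3, x4, x6, x8}.
Min-cut edges: x3→x5 (3), x8→Port (14); capacity 3 + 14 = 17.

17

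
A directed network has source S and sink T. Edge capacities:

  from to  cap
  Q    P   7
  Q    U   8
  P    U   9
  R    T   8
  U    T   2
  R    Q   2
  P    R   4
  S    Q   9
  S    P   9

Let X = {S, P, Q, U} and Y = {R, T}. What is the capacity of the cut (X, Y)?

6

Edges leaving {S, P, Q, U}: P→R (4), U→T (2).
Cut capacity = 4 + 2 = 6.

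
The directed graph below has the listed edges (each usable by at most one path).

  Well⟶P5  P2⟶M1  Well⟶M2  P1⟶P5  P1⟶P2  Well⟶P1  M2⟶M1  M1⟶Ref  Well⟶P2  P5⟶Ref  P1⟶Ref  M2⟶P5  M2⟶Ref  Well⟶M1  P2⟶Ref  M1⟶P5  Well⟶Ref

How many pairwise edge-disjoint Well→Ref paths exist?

6

Assign every edge capacity 1; by Menger, the answer equals the max flow.
Path Well→Ref (+1); total 1.
Path Well→M2→Ref (+1); total 2.
Path Well→P1→Ref (+1); total 3.
Path Well→P2→Ref (+1); total 4.
Path Well→M1→Ref (+1); total 5.
Path Well→P5→Ref (+1); total 6.
No residual Well→Ref path; max flow = 6.
Certifying cut of size 6: {Well→M1, Well→M2, Well→P1, Well→P2, Well→P5, Well→Ref}.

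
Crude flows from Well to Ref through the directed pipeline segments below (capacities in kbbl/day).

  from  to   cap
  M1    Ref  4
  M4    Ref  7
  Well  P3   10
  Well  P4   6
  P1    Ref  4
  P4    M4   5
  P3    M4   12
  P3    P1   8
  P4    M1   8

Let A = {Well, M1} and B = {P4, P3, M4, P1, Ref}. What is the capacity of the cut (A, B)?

20

Edges leaving {Well, M1}: Well→P4 (6), Well→P3 (10), M1→Ref (4).
Cut capacity = 6 + 10 + 4 = 20.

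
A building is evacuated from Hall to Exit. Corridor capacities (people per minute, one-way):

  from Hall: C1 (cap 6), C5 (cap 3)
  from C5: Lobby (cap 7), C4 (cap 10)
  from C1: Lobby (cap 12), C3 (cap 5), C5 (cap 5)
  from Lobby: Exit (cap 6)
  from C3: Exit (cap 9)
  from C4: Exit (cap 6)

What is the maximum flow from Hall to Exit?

Augment Hall→C5→Lobby→Exit: bottleneck 3, flow now 3.
Augment Hall→C1→Lobby→Exit: bottleneck 3, flow now 6.
Augment Hall→C1→C3→Exit: bottleneck 3, flow now 9.
No augmenting path remains; maximum flow = 9.
In the residual graph, reachable from Hall: {Hall}.
Min-cut edges: Hall→C5 (3), Hall→C1 (6); capacity 3 + 6 = 9.
This cut is saturated, so no flow can exceed 9.

9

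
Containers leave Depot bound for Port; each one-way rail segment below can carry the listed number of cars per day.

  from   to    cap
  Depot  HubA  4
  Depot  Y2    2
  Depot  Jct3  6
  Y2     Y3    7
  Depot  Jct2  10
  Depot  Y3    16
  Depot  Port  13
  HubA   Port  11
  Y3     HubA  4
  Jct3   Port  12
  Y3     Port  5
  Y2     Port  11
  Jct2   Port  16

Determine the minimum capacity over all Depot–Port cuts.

44

Augment Depot→Port: bottleneck 13, flow now 13.
Augment Depot→Y2→Port: bottleneck 2, flow now 15.
Augment Depot→Y3→Port: bottleneck 5, flow now 20.
Augment Depot→Jct2→Port: bottleneck 10, flow now 30.
Augment Depot→HubA→Port: bottleneck 4, flow now 34.
Augment Depot→Jct3→Port: bottleneck 6, flow now 40.
Augment Depot→Y3→HubA→Port: bottleneck 4, flow now 44.
No augmenting path remains; maximum flow = 44.
By max-flow min-cut, the minimum cut capacity equals the max flow.
In the residual graph, reachable from Depot: {Depot, Y3}.
Min-cut edges: Depot→Y2 (2), Depot→Jct2 (10), Depot→HubA (4), Depot→Jct3 (6), Depot→Port (13), Y3→HubA (4), Y3→Port (5); capacity 2 + 10 + 4 + 6 + 13 + 4 + 5 = 44.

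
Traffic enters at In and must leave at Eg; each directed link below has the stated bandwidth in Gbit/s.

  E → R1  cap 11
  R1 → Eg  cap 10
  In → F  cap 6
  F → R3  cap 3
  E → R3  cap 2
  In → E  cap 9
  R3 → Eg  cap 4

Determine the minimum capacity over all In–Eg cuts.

Augment In→F→R3→Eg: bottleneck 3, flow now 3.
Augment In→E→R1→Eg: bottleneck 9, flow now 12.
No augmenting path remains; maximum flow = 12.
By max-flow min-cut, the minimum cut capacity equals the max flow.
In the residual graph, reachable from In: {In, F}.
Min-cut edges: In→E (9), F→R3 (3); capacity 9 + 3 = 12.

12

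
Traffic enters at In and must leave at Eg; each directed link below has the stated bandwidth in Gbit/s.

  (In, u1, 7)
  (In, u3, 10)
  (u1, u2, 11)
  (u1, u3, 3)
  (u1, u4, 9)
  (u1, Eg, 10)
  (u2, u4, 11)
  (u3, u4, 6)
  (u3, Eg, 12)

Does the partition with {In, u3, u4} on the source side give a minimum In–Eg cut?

Given cut capacity: 7 + 12 = 19.
Augment In→u1→Eg: bottleneck 7, flow now 7.
Augment In→u3→Eg: bottleneck 10, flow now 17.
No augmenting path remains; maximum flow = 17.
In the residual graph, reachable from In: {In}.
Min-cut edges: In→u1 (7), In→u3 (10); capacity 7 + 10 = 17.
Cut capacity 19 exceeds the max flow 17, so it is not minimum.

No — its capacity is 19, but the minimum cut has capacity 17.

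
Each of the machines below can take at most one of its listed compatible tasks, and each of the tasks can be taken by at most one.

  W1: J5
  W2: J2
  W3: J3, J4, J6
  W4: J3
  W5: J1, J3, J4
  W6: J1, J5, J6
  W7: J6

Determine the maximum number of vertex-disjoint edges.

Unit-capacity flow: source→left, listed edges, right→sink; max matching = max flow.
Augmenting path W1→J5 (+1); matched 1.
Augmenting path W2→J2 (+1); matched 2.
Augmenting path W3→J3 (+1); matched 3.
Augmenting path W5→J1 (+1); matched 4.
Augmenting path W6→J6 (+1); matched 5.
Augmenting path W4→J3→W3→J4 (+1); matched 6.
No augmenting path remains; maximum matching = 6.
König certificate: {W2, J1, J3, J4, J5, J6} is a vertex cover of size 6 (every listed pair touches it), so no matching can be larger.

6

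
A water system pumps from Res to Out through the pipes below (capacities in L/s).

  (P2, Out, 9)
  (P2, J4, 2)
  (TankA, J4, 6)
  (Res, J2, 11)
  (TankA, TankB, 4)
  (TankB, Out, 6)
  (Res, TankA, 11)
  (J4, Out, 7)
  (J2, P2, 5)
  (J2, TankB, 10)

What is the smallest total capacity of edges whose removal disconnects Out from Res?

Augment Res→TankA→TankB→Out: bottleneck 4, flow now 4.
Augment Res→TankA→J4→Out: bottleneck 6, flow now 10.
Augment Res→J2→TankB→Out: bottleneck 2, flow now 12.
Augment Res→J2→P2→Out: bottleneck 5, flow now 17.
No augmenting path remains; maximum flow = 17.
By max-flow min-cut, the minimum cut capacity equals the max flow.
In the residual graph, reachable from Res: {Res, TankA, J2, TankB}.
Min-cut edges: TankA→J4 (6), J2→P2 (5), TankB→Out (6); capacity 6 + 5 + 6 = 17.

17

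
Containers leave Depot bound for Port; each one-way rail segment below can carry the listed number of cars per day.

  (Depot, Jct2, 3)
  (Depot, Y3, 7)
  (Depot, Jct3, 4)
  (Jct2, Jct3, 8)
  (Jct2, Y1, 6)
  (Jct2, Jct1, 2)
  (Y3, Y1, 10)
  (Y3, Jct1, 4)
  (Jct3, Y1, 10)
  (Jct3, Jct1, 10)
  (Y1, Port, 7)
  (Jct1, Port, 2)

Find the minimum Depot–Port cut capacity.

Augment Depot→Jct2→Y1→Port: bottleneck 3, flow now 3.
Augment Depot→Y3→Y1→Port: bottleneck 4, flow now 7.
Augment Depot→Y3→Jct1→Port: bottleneck 2, flow now 9.
No augmenting path remains; maximum flow = 9.
By max-flow min-cut, the minimum cut capacity equals the max flow.
In the residual graph, reachable from Depot: {Depot, Jct2, Y3, Jct3, Y1, Jct1}.
Min-cut edges: Y1→Port (7), Jct1→Port (2); capacity 7 + 2 = 9.

9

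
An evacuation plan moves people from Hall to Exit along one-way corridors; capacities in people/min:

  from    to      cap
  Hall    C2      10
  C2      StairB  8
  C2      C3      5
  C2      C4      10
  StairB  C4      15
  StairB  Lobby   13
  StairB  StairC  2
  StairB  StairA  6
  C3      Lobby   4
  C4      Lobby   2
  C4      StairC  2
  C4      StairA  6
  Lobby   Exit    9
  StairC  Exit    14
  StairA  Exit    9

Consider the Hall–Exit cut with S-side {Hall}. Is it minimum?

Given cut capacity: 10 = 10.
Augment Hall→C2→StairB→Lobby→Exit: bottleneck 8, flow now 8.
Augment Hall→C2→C3→Lobby→Exit: bottleneck 1, flow now 9.
Augment Hall→C2→C4→StairC→Exit: bottleneck 1, flow now 10.
No augmenting path remains; maximum flow = 10.
Cut capacity 10 equals the max flow, so it is a minimum cut.

Yes — it is a minimum cut (capacity 10).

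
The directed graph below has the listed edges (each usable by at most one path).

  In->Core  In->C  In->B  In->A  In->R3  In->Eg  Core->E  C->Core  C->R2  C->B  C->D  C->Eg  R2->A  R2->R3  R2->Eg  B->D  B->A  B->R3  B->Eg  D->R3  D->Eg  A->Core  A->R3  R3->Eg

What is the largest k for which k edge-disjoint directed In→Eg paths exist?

4

Assign every edge capacity 1; by Menger, the answer equals the max flow.
Path In→Eg (+1); total 1.
Path In→C→Eg (+1); total 2.
Path In→B→Eg (+1); total 3.
Path In→R3→Eg (+1); total 4.
No residual In→Eg path; max flow = 4.
Certifying cut of size 4: {In→B, In→C, In→Eg, R3→Eg}.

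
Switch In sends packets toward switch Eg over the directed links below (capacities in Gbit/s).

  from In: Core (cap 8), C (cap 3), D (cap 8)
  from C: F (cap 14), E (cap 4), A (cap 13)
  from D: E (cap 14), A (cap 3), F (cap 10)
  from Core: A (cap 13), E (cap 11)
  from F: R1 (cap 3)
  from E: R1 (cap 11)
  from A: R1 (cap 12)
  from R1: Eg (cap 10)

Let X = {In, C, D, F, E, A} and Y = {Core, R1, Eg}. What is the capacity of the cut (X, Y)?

34

Edges leaving {In, C, D, F, E, A}: In→Core (8), F→R1 (3), E→R1 (11), A→R1 (12).
Cut capacity = 8 + 3 + 11 + 12 = 34.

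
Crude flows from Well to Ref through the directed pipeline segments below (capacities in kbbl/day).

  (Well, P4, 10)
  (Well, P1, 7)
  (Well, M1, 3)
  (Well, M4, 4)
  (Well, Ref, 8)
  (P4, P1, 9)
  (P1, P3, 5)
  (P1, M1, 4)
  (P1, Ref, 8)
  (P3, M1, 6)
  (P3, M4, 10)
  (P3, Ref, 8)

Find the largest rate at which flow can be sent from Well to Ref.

21

Augment Well→Ref: bottleneck 8, flow now 8.
Augment Well→P1→Ref: bottleneck 7, flow now 15.
Augment Well→P4→P1→Ref: bottleneck 1, flow now 16.
Augment Well→P4→P1→P3→Ref: bottleneck 5, flow now 21.
No augmenting path remains; maximum flow = 21.
In the residual graph, reachable from Well: {Well, P4, P1, M1, M4}.
Min-cut edges: Well→Ref (8), P1→P3 (5), P1→Ref (8); capacity 8 + 5 + 8 = 21.
This cut is saturated, so no flow can exceed 21.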